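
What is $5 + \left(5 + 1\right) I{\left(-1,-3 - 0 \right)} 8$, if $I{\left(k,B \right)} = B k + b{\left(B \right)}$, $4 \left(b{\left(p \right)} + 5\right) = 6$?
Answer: $-19$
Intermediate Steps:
$b{\left(p \right)} = - \frac{7}{2}$ ($b{\left(p \right)} = -5 + \frac{1}{4} \cdot 6 = -5 + \frac{3}{2} = - \frac{7}{2}$)
$I{\left(k,B \right)} = - \frac{7}{2} + B k$ ($I{\left(k,B \right)} = B k - \frac{7}{2} = - \frac{7}{2} + B k$)
$5 + \left(5 + 1\right) I{\left(-1,-3 - 0 \right)} 8 = 5 + \left(5 + 1\right) \left(- \frac{7}{2} + \left(-3 - 0\right) \left(-1\right)\right) 8 = 5 + 6 \left(- \frac{7}{2} + \left(-3 + 0\right) \left(-1\right)\right) 8 = 5 + 6 \left(- \frac{7}{2} - -3\right) 8 = 5 + 6 \left(- \frac{7}{2} + 3\right) 8 = 5 + 6 \left(- \frac{1}{2}\right) 8 = 5 - 24 = -19$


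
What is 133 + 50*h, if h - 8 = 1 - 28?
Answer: -817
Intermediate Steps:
h = -19 (h = 8 + (1 - 28) = 8 - 27 = -19)
133 + 50*h = 133 + 50*(-19) = 133 - 950 = -817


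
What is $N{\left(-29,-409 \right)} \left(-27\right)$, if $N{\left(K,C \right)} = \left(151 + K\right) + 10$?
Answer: $-3564$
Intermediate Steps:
$N{\left(K,C \right)} = 161 + K$
$N{\left(-29,-409 \right)} \left(-27\right) = \left(161 - 29\right) \left(-27\right) = 132 \left(-27\right) = -3564$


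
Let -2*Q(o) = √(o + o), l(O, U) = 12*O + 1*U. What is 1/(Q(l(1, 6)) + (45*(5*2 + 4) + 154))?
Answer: 1/781 ≈ 0.0012804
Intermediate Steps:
l(O, U) = U + 12*O (l(O, U) = 12*O + U = U + 12*O)
Q(o) = -√2*√o/2 (Q(o) = -√(o + o)/2 = -√2*√o/2)
1/(Q(l(1, 6)) + (45*(5*2 + 4) + 154)) = 1/(-√2*√(6 + 12*1)/2 + (45*(5*2 + 4) + 154)) = 1/(-√2*√(6 + 12)/2 + (45*(10 + 4) + 154)) = 1/(-√2*√18/2 + (45*14 + 154)) = 1/(-√2*3*√2/2 + (630 + 154)) = 1/(-3 + 784) = 1/781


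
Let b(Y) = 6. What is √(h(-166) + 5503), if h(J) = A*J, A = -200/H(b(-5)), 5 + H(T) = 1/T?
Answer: I*√1148777/29 ≈ 36.959*I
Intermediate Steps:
H(T) = -5 + 1/T
A = 1200/29 (A = -200/(-5 + 1/6) = -200/(-5 + ⅙) = -200/(-29/6) = -200*(-6/29) = 1200/29 ≈ 41.379)
h(J) = 1200*J/29
√(h(-166) + 5503) = √((1200/29)*(-166) + 5503) = √(-199200/29 + 5503) = √(-39613/29) = I*√1148777/29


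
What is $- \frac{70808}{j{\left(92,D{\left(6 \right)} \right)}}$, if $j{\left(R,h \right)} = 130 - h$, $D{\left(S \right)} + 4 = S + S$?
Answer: $- \frac{35404}{61} \approx -580.39$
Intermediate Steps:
$D{\left(S \right)} = -4 + 2 S$ ($D{\left(S \right)} = -4 + \left(S + S\right) = -4 + 2 S$)
$- \frac{70808}{j{\left(92,D{\left(6 \right)} \right)}} = - \frac{70808}{130 - \left(-4 + 2 \cdot 6\right)} = - \frac{70808}{130 - \left(-4 + 12\right)} = - \frac{70808}{130 - 8} = - \frac{70808}{122} = \left(-70808\right) \frac{1}{122} = - \frac{35404}{61}$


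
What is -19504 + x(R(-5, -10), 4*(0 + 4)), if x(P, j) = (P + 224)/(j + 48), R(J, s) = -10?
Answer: -624021/32 ≈ -19501.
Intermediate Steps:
x(P, j) = (224 + P)/(48 + j)
-19504 + x(R(-5, -10), 4*(0 + 4)) = -19504 + (224 - 10)/(48 + 4*(0 + 4)) = -19504 + 214/(48 + 4*4) = -19504 + 214/(48 + 16) = -19504 + 214/64 = -19504 + (1/64)*214 = -19504 + 107/32 = -624021/32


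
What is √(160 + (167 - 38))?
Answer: 17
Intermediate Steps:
√(160 + (167 - 38)) = √(160 + 129) = √289 = 17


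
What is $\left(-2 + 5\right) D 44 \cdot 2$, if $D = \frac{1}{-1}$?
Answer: $-264$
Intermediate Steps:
$D = -1$
$\left(-2 + 5\right) D 44 \cdot 2 = \left(-2 + 5\right) \left(-1\right) 44 \cdot 2 = 3 \left(-1\right) 44 \cdot 2 = \left(-3\right) 44 \cdot 2 = \left(-132\right) 2 = -264$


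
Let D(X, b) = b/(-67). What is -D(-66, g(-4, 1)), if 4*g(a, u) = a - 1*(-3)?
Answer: -1/268 ≈ -0.0037313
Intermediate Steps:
g(a, u) = ¾ + a/4 (g(a, u) = (a - 1*(-3))/4 = (a + 3)/4 = (3 + a)/4 = ¾ + a/4)
D(X, b) = -b/67 (D(X, b) = b*(-1/67) = -b/67)
-D(-66, g(-4, 1)) = -(-1)*(¾ + (¼)*(-4))/67 = -(-1)*(¾ - 1)/67 = -(-1)*(-1)/(67*4) = -1*1/268 = -1/268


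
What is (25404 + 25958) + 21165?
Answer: 72527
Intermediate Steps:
(25404 + 25958) + 21165 = 51362 + 21165 = 72527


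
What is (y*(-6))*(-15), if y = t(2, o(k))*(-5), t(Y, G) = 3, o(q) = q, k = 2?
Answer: -1350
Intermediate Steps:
y = -15 (y = 3*(-5) = -15)
(y*(-6))*(-15) = -15*(-6)*(-15) = 90*(-15) = -1350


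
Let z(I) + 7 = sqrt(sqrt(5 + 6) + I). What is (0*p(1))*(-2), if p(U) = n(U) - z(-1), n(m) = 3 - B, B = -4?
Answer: 0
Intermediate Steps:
z(I) = -7 + sqrt(I + sqrt(11)) (z(I) = -7 + sqrt(sqrt(5 + 6) + I) = -7 + sqrt(sqrt(11) + I) = -7 + sqrt(I + sqrt(11)))
n(m) = 7 (n(m) = 3 - 1*(-4) = 3 + 4 = 7)
p(U) = 14 - sqrt(-1 + sqrt(11)) (p(U) = 7 - (-7 + sqrt(-1 + sqrt(11))) = 7 + (7 - sqrt(-1 + sqrt(11))) = 14 - sqrt(-1 + sqrt(11)))
(0*p(1))*(-2) = (0*(14 - sqrt(-1 + sqrt(11))))*(-2) = 0*(-2) = 0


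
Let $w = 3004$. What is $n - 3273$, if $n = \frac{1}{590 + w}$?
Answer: $- \frac{11763161}{3594} \approx -3273.0$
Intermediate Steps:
$n = \frac{1}{3594}$ ($n = \frac{1}{590 + 3004} = \frac{1}{3594} \approx 0.00027824$)
$n - 3273 = \frac{1}{3594} - 3273 = - \frac{11763161}{3594}$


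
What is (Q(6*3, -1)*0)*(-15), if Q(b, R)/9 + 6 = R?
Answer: 0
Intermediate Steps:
Q(b, R) = -54 + 9*R
(Q(6*3, -1)*0)*(-15) = ((-54 + 9*(-1))*0)*(-15) = ((-54 - 9)*0)*(-15) = -63*0*(-15) = 0*(-15) = 0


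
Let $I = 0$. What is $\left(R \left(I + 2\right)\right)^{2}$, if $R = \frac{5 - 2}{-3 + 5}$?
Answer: $9$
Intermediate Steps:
$R = \frac{3}{2} \approx 1.5$
$\left(R \left(I + 2\right)\right)^{2} = \left(\frac{3 \left(0 + 2\right)}{2}\right)^{2} = \left(\frac{3}{2} \cdot 2\right)^{2} = 3^{2} = 9$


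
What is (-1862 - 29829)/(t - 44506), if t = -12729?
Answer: 31691/57235 ≈ 0.55370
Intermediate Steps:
(-1862 - 29829)/(t - 44506) = (-1862 - 29829)/(-12729 - 44506) = -31691/(-57235) = -31691*(-1/57235) = 31691/57235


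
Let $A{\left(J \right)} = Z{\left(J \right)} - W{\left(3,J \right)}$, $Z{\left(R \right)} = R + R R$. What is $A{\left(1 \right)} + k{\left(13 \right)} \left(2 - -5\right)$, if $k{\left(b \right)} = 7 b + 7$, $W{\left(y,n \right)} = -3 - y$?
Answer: $694$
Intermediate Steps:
$k{\left(b \right)} = 7 + 7 b$
$Z{\left(R \right)} = R + R^{2}$
$A{\left(J \right)} = 6 + J \left(1 + J\right)$ ($A{\left(J \right)} = J \left(1 + J\right) - \left(-3 - 3\right) = J \left(1 + J\right) - -6 = J \left(1 + J\right) + 6 = 6 + J \left(1 + J\right)$)
$A{\left(1 \right)} + k{\left(13 \right)} \left(2 - -5\right) = \left(6 + 1 \left(1 + 1\right)\right) + \left(7 + 7 \cdot 13\right) \left(2 - -5\right) = \left(6 + 1 \cdot 2\right) + \left(7 + 91\right) \left(2 + 5\right) = \left(6 + 2\right) + 98 \cdot 7 = 8 + 686 = 694$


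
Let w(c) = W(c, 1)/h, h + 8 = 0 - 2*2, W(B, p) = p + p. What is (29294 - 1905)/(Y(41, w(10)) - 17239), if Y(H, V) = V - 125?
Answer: -164334/104185 ≈ -1.5773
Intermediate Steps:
W(B, p) = 2*p
h = -12 (h = -8 + (0 - 2*2) = -8 + (0 - 4) = -8 - 4 = -12)
w(c) = -⅙ (w(c) = (2*1)/(-12) = 2*(-1/12) = -⅙)
Y(H, V) = -125 + V
(29294 - 1905)/(Y(41, w(10)) - 17239) = (29294 - 1905)/((-125 - ⅙) - 17239) = 27389/(-751/6 - 17239) = 27389/(-104185/6) = 27389*(-6/104185) = -164334/104185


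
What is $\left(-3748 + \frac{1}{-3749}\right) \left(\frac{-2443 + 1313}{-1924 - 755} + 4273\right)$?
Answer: $- \frac{53621909272247}{3347857} \approx -1.6017 \cdot 10^{7}$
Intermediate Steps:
$\left(-3748 + \frac{1}{-3749}\right) \left(\frac{-2443 + 1313}{-1924 - 755} + 4273\right) = \left(-3748 - \frac{1}{3749}\right) \left(- \frac{1130}{-2679} + 4273\right) = - \frac{14051253 \left(\left(-1130\right) \left(- \frac{1}{2679}\right) + 4273\right)}{3749} = - \frac{14051253 \left(\frac{1130}{2679} + 4273\right)}{3749} = \left(- \frac{14051253}{3749}\right) \frac{11448497}{2679} = - \frac{53621909272247}{3347857}$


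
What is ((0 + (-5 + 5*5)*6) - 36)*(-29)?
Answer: -2436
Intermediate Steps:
((0 + (-5 + 5*5)*6) - 36)*(-29) = ((0 + (-5 + 25)*6) - 36)*(-29) = ((0 + 20*6) - 36)*(-29) = ((0 + 120) - 36)*(-29) = (120 - 36)*(-29) = 84*(-29) = -2436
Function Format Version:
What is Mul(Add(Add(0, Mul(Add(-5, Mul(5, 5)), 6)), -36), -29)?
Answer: -2436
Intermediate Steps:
Mul(Add(Add(0, Mul(Add(-5, Mul(5, 5)), 6)), -36), -29) = Mul(Add(Add(0, Mul(Add(-5, 25), 6)), -36), -29) = Mul(Add(Add(0, Mul(20, 6)), -36), -29) = Mul(Add(Add(0, 120), -36), -29) = Mul(Add(120, -36), -29) = Mul(84, -29) = -2436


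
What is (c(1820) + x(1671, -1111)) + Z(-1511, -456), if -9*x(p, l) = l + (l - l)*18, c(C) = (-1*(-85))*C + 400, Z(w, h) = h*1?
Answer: 1392907/9 ≈ 1.5477e+5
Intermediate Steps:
Z(w, h) = h
c(C) = 400 + 85*C (c(C) = 85*C + 400 = 400 + 85*C)
x(p, l) = -l/9 (x(p, l) = -(l + (l - l)*18)/9 = -(l + 0*18)/9 = -(l + 0)/9 = -l/9)
(c(1820) + x(1671, -1111)) + Z(-1511, -456) = ((400 + 85*1820) - ⅑*(-1111)) - 456 = ((400 + 154700) + 1111/9) - 456 = (155100 + 1111/9) - 456 = 1397011/9 - 456 = 1392907/9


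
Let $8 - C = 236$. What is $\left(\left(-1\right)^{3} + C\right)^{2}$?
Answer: $52441$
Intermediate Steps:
$C = -228$ ($C = 8 - 236 = -228$)
$\left(\left(-1\right)^{3} + C\right)^{2} = \left(\left(-1\right)^{3} - 228\right)^{2} = \left(-1 - 228\right)^{2} = \left(-229\right)^{2} = 52441$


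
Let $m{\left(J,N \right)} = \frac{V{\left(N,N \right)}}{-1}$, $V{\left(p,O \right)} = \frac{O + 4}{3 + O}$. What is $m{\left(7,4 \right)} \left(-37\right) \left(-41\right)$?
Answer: $- \frac{12136}{7} \approx -1733.7$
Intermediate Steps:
$V{\left(p,O \right)} = \frac{4 + O}{3 + O}$
$m{\left(J,N \right)} = - \frac{4 + N}{3 + N}$ ($m{\left(J,N \right)} = \frac{\frac{1}{3 + N} \left(4 + N\right)}{-1} = \frac{4 + N}{3 + N} \left(-1\right) = - \frac{4 + N}{3 + N}$)
$m{\left(7,4 \right)} \left(-37\right) \left(-41\right) = \frac{-4 - 4}{3 + 4} \left(-37\right) \left(-41\right) = \frac{-4 - 4}{7} \left(-37\right) \left(-41\right) = \frac{1}{7} \left(-8\right) \left(-37\right) \left(-41\right) = \left(- \frac{8}{7}\right) \left(-37\right) \left(-41\right) = \frac{296}{7} \left(-41\right) = - \frac{12136}{7}$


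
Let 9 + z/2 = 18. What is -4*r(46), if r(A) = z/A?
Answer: -36/23 ≈ -1.5652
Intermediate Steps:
z = 18 (z = -18 + 2*18 = -18 + 36 = 18)
r(A) = 18/A
-4*r(46) = -72/46 = -4*9/23 = -36/23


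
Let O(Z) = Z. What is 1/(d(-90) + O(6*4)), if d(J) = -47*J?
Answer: 1/4254 ≈ 0.00023507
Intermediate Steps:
1/(d(-90) + O(6*4)) = 1/(-47*(-90) + 6*4) = 1/(4230 + 24) = 1/4254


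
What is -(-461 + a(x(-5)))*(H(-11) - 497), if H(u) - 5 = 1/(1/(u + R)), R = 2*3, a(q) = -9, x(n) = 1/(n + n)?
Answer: -233590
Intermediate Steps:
x(n) = 1/(2*n)
R = 6
H(u) = 11 + u (H(u) = 5 + 1/(1/(u + 6)) = 5 + 1/(1/(6 + u)) = 5 + (6 + u) = 11 + u)
-(-461 + a(x(-5)))*(H(-11) - 497) = -(-461 - 9)*((11 - 11) - 497) = -(-470)*(0 - 497) = -(-470)*(-497) = -1*233590 = -233590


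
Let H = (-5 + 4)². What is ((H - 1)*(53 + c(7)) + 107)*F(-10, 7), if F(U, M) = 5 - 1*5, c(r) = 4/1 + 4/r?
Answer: 0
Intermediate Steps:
c(r) = 4 + 4/r (c(r) = 4*1 + 4/r = 4 + 4/r)
F(U, M) = 0 (F(U, M) = 5 - 5 = 0)
H = 1 (H = (-1)² = 1)
((H - 1)*(53 + c(7)) + 107)*F(-10, 7) = ((1 - 1)*(53 + (4 + 4/7)) + 107)*0 = (0*(53 + (4 + 4*(⅐))) + 107)*0 = (0*(53 + (4 + 4/7)) + 107)*0 = (0*(53 + 32/7) + 107)*0 = (0*(403/7) + 107)*0 = (0 + 107)*0 = 107*0 = 0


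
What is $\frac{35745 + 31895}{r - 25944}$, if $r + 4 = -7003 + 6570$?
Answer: $- \frac{67640}{26381} \approx -2.564$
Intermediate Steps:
$r = -437$ ($r = -4 + \left(-7003 + 6570\right) = -4 - 433 = -437$)
$\frac{35745 + 31895}{r - 25944} = \frac{35745 + 31895}{-437 - 25944} = \frac{67640}{-26381} = 67640 \left(- \frac{1}{26381}\right) = - \frac{67640}{26381}$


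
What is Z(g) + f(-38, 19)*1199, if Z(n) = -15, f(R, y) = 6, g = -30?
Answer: 7179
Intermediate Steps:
Z(g) + f(-38, 19)*1199 = -15 + 6*1199 = -15 + 7194 = 7179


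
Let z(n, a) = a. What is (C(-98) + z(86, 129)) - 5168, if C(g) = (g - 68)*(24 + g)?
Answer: 7245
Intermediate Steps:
C(g) = (-68 + g)*(24 + g)
(C(-98) + z(86, 129)) - 5168 = ((-1632 + (-98)² - 44*(-98)) + 129) - 5168 = ((-1632 + 9604 + 4312) + 129) - 5168 = (12284 + 129) - 5168 = 12413 - 5168 = 7245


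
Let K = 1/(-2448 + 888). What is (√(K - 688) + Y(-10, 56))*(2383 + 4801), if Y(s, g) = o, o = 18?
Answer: 129312 + 1796*I*√418579590/195 ≈ 1.2931e+5 + 1.8843e+5*I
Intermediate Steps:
Y(s, g) = 18
K = -1/1560 (K = 1/(-1560) = -1/1560 ≈ -0.00064103)
(√(K - 688) + Y(-10, 56))*(2383 + 4801) = (√(-1/1560 - 688) + 18)*(2383 + 4801) = (√(-1073281/1560) + 18)*7184 = (I*√418579590/780 + 18)*7184 = (18 + I*√418579590/780)*7184 = 129312 + 1796*I*√418579590/195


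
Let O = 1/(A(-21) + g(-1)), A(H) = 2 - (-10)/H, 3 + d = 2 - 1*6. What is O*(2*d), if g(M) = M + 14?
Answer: -294/305 ≈ -0.96393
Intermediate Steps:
d = -7 (d = -3 + (2 - 1*6) = -3 + (2 - 6) = -3 - 4 = -7)
g(M) = 14 + M
A(H) = 2 + 10/H
O = 21/305 (O = 1/((2 + 10/(-21)) + (14 - 1)) = 1/((2 + 10*(-1/21)) + 13) = 1/((2 - 10/21) + 13) = 1/(32/21 + 13) = 1/(305/21) = 21/305 ≈ 0.068852)
O*(2*d) = 21*(2*(-7))/305 = (21/305)*(-14) = -294/305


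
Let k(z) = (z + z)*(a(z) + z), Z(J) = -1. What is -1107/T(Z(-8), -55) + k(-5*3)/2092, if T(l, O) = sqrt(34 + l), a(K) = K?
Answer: 225/523 - 369*sqrt(33)/11 ≈ -192.27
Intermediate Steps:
k(z) = 4*z**2 (k(z) = (z + z)*(z + z) = (2*z)*(2*z) = 4*z**2)
-1107/T(Z(-8), -55) + k(-5*3)/2092 = -1107/sqrt(34 - 1) + (4*(-5*3)**2)/2092 = -1107*sqrt(33)/33 + (4*(-15)**2)*(1/2092) = -369*sqrt(33)/11 + (4*225)*(1/2092) = -369*sqrt(33)/11 + 900*(1/2092) = -369*sqrt(33)/11 + 225/523 = 225/523 - 369*sqrt(33)/11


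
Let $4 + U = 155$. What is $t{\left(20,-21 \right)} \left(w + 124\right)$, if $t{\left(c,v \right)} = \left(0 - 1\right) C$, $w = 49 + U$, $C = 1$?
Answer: $-324$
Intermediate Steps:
$U = 151$ ($U = -4 + 155 = 151$)
$w = 200$ ($w = 49 + 151 = 200$)
$t{\left(c,v \right)} = -1$ ($t{\left(c,v \right)} = \left(0 - 1\right) 1 = \left(-1\right) 1 = -1$)
$t{\left(20,-21 \right)} \left(w + 124\right) = - (200 + 124) = \left(-1\right) 324 = -324$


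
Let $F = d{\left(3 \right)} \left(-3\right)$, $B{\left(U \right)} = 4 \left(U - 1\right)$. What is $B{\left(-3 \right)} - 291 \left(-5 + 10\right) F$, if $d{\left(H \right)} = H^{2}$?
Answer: $39269$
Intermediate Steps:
$B{\left(U \right)} = -4 + 4 U$ ($B{\left(U \right)} = 4 \left(-1 + U\right) = -4 + 4 U$)
$F = -27$ ($F = 3^{2} \left(-3\right) = 9 \left(-3\right) = -27$)
$B{\left(-3 \right)} - 291 \left(-5 + 10\right) F = \left(-4 + 4 \left(-3\right)\right) - 291 \left(-5 + 10\right) \left(-27\right) = \left(-4 - 12\right) - 291 \cdot 5 \left(-27\right) = -16 - -39285 = -16 + 39285 = 39269$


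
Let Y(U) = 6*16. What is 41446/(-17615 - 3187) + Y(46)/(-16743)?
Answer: -115987895/58047981 ≈ -1.9981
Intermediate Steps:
Y(U) = 96
41446/(-17615 - 3187) + Y(46)/(-16743) = 41446/(-17615 - 3187) + 96/(-16743) = 41446/(-20802) + 96*(-1/16743) = 41446*(-1/20802) - 32/5581 = -20723/10401 - 32/5581 = -115987895/58047981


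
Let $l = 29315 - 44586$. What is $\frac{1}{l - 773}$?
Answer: $- \frac{1}{16044} \approx -6.2329 \cdot 10^{-5}$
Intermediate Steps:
$l = -15271$ ($l = 29315 - 44586 = -15271$)
$\frac{1}{l - 773} = \frac{1}{-15271 - 773} = \frac{1}{-16044} = - \frac{1}{16044}$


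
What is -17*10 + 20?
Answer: -150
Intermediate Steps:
-17*10 + 20 = -170 + 20 = -150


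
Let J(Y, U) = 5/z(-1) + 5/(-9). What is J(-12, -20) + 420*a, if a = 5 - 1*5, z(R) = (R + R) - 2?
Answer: -65/36 ≈ -1.8056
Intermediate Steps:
z(R) = -2 + 2*R (z(R) = 2*R - 2 = -2 + 2*R)
a = 0 (a = 5 - 5 = 0)
J(Y, U) = -65/36 (J(Y, U) = 5/(-2 + 2*(-1)) + 5/(-9) = 5/(-2 - 2) + 5*(-1/9) = 5/(-4) - 5/9 = 5*(-1/4) - 5/9 = -5/4 - 5/9 = -65/36)
J(-12, -20) + 420*a = -65/36 + 420*0 = -65/36 + 0 = -65/36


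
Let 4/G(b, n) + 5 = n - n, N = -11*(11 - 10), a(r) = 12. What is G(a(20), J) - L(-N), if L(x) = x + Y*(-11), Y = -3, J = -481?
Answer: -224/5 ≈ -44.800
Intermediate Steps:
N = -11 (N = -11*1 = -11)
G(b, n) = -4/5 (G(b, n) = 4/(-5 + (n - n)) = 4/(-5 + 0) = 4/(-5) = 4*(-1/5) = -4/5)
L(x) = 33 + x (L(x) = x - 3*(-11) = x + 33 = 33 + x)
G(a(20), J) - L(-N) = -4/5 - (33 - 1*(-11)) = -4/5 - (33 + 11) = -4/5 - 1*44 = -4/5 - 44 = -224/5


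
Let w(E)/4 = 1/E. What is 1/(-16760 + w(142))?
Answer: -71/1189958 ≈ -5.9666e-5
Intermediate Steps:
w(E) = 4/E
1/(-16760 + w(142)) = 1/(-16760 + 4/142) = 1/(-16760 + 4*(1/142)) = 1/(-16760 + 2/71) = 1/(-1189958/71) = -71/1189958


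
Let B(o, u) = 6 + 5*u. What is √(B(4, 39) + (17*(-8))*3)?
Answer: 3*I*√23 ≈ 14.387*I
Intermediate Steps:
√(B(4, 39) + (17*(-8))*3) = √((6 + 5*39) + (17*(-8))*3) = √((6 + 195) - 136*3) = √(201 - 408) = √(-207) = 3*I*√23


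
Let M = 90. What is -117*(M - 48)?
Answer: -4914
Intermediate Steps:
-117*(M - 48) = -117*(90 - 48) = -117*42 = -4914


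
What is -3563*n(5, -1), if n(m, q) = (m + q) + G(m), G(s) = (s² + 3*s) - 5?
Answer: -138957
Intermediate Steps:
G(s) = -5 + s² + 3*s
n(m, q) = -5 + q + m² + 4*m (n(m, q) = (m + q) + (-5 + m² + 3*m) = -5 + q + m² + 4*m)
-3563*n(5, -1) = -3563*(-5 - 1 + 5² + 4*5) = -3563*(-5 - 1 + 25 + 20) = -3563*39 = -138957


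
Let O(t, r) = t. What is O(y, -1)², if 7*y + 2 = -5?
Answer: 1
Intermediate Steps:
y = -1 (y = -2/7 + (⅐)*(-5) = -2/7 - 5/7 = -1)
O(y, -1)² = (-1)² = 1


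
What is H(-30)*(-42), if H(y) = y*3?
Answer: 3780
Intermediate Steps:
H(y) = 3*y
H(-30)*(-42) = (3*(-30))*(-42) = -90*(-42) = 3780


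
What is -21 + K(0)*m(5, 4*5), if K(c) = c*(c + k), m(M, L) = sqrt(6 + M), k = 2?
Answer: -21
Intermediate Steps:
K(c) = c*(2 + c) (K(c) = c*(c + 2) = c*(2 + c))
-21 + K(0)*m(5, 4*5) = -21 + (0*(2 + 0))*sqrt(6 + 5) = -21 + (0*2)*sqrt(11) = -21 + 0*sqrt(11) = -21 + 0 = -21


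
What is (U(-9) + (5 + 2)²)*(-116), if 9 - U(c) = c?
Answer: -7772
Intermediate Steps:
U(c) = 9 - c
(U(-9) + (5 + 2)²)*(-116) = ((9 - 1*(-9)) + (5 + 2)²)*(-116) = ((9 + 9) + 7²)*(-116) = (18 + 49)*(-116) = 67*(-116) = -7772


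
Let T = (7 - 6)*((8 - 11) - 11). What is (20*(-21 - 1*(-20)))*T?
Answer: 280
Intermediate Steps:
T = -14 (T = 1*(-3 - 11) = 1*(-14) = -14)
(20*(-21 - 1*(-20)))*T = (20*(-21 - 1*(-20)))*(-14) = (20*(-21 + 20))*(-14) = (20*(-1))*(-14) = -20*(-14) = 280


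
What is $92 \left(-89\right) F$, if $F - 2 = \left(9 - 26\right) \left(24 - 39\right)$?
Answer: $-2104316$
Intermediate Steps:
$F = 257$ ($F = 2 + \left(9 - 26\right) \left(24 - 39\right) = 2 + \left(9 - 26\right) \left(-15\right) = 2 - -255 = 2 + 255 = 257$)
$92 \left(-89\right) F = 92 \left(-89\right) 257 = \left(-8188\right) 257 = -2104316$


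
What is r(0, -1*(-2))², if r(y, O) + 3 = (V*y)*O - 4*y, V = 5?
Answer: 9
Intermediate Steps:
r(y, O) = -3 - 4*y + 5*O*y (r(y, O) = -3 + ((5*y)*O - 4*y) = -3 + (5*O*y - 4*y) = -3 + (-4*y + 5*O*y) = -3 - 4*y + 5*O*y)
r(0, -1*(-2))² = (-3 - 4*0 + 5*(-1*(-2))*0)² = (-3 + 0 + 5*2*0)² = (-3 + 0 + 0)² = (-3)² = 9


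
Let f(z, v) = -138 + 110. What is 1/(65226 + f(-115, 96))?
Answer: 1/65198 ≈ 1.5338e-5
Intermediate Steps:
f(z, v) = -28
1/(65226 + f(-115, 96)) = 1/(65226 - 28) = 1/65198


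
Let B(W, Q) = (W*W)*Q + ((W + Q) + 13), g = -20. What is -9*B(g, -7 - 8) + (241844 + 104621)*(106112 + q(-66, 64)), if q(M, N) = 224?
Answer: 36841756438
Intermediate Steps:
B(W, Q) = 13 + Q + W + Q*W² (B(W, Q) = W²*Q + ((Q + W) + 13) = Q*W² + (13 + Q + W) = 13 + Q + W + Q*W²)
-9*B(g, -7 - 8) + (241844 + 104621)*(106112 + q(-66, 64)) = -9*(13 + (-7 - 8) - 20 + (-7 - 8)*(-20)²) + (241844 + 104621)*(106112 + 224) = -9*(13 - 15 - 20 - 15*400) + 346465*106336 = -9*(13 - 15 - 20 - 6000) + 36841702240 = -9*(-6022) + 36841702240 = 54198 + 36841702240 = 36841756438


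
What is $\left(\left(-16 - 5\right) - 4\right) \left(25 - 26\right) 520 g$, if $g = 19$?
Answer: $247000$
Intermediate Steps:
$\left(\left(-16 - 5\right) - 4\right) \left(25 - 26\right) 520 g = \left(\left(-16 - 5\right) - 4\right) \left(25 - 26\right) 520 \cdot 19 = \left(-21 - 4\right) \left(-1\right) 9880 = \left(-25\right) \left(-1\right) 9880 = 25 \cdot 9880 = 247000$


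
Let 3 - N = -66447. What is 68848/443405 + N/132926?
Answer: 19307975749/29470026515 ≈ 0.65517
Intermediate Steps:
N = 66450 (N = 3 - 1*(-66447) = 3 + 66447 = 66450)
68848/443405 + N/132926 = 68848/443405 + 66450/132926 = 68848*(1/443405) + 66450*(1/132926) = 68848/443405 + 33225/66463 = 19307975749/29470026515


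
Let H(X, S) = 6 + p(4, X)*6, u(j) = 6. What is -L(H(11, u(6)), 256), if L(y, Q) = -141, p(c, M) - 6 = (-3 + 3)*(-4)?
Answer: 141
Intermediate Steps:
p(c, M) = 6 (p(c, M) = 6 + (-3 + 3)*(-4) = 6 + 0*(-4) = 6 + 0 = 6)
H(X, S) = 42 (H(X, S) = 6 + 6*6 = 6 + 36 = 42)
-L(H(11, u(6)), 256) = -1*(-141) = 141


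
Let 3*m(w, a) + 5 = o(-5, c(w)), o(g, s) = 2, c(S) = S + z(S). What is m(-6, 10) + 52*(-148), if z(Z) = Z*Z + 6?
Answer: -7697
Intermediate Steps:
z(Z) = 6 + Z² (z(Z) = Z² + 6 = 6 + Z²)
c(S) = 6 + S + S² (c(S) = S + (6 + S²) = 6 + S + S²)
m(w, a) = -1 (m(w, a) = -5/3 + (⅓)*2 = -5/3 + ⅔ = -1)
m(-6, 10) + 52*(-148) = -1 + 52*(-148) = -1 - 7696 = -7697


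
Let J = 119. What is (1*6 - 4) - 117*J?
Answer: -13921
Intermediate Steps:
(1*6 - 4) - 117*J = (1*6 - 4) - 117*119 = (6 - 4) - 13923 = 2 - 13923 = -13921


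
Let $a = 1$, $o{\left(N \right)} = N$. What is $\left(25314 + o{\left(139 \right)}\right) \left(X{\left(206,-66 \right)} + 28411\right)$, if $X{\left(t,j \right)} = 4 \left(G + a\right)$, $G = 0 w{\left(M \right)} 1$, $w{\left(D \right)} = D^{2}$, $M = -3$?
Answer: $723246995$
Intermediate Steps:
$G = 0$ ($G = 0 \left(-3\right)^{2} \cdot 1 = 0 \cdot 9 \cdot 1 = 0 \cdot 1 = 0$)
$X{\left(t,j \right)} = 4$ ($X{\left(t,j \right)} = 4 \left(0 + 1\right) = 4 \cdot 1 = 4$)
$\left(25314 + o{\left(139 \right)}\right) \left(X{\left(206,-66 \right)} + 28411\right) = \left(25314 + 139\right) \left(4 + 28411\right) = 25453 \cdot 28415 = 723246995$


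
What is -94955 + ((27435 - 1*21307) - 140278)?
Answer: -229105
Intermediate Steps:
-94955 + ((27435 - 1*21307) - 140278) = -94955 + ((27435 - 21307) - 140278) = -94955 + (6128 - 140278) = -94955 - 134150 = -229105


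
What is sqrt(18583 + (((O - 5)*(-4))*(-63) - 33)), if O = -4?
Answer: sqrt(16282) ≈ 127.60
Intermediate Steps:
sqrt(18583 + (((O - 5)*(-4))*(-63) - 33)) = sqrt(18583 + (((-4 - 5)*(-4))*(-63) - 33)) = sqrt(18583 + (-9*(-4)*(-63) - 33)) = sqrt(18583 + (36*(-63) - 33)) = sqrt(18583 + (-2268 - 33)) = sqrt(18583 - 2301) = sqrt(16282)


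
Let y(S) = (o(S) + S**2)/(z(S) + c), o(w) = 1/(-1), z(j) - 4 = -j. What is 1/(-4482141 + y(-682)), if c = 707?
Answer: -1393/6243157290 ≈ -2.2312e-7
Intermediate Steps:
z(j) = 4 - j
o(w) = -1
y(S) = (-1 + S**2)/(711 - S) (y(S) = (-1 + S**2)/((4 - S) + 707) = (-1 + S**2)/(711 - S))
1/(-4482141 + y(-682)) = 1/(-4482141 + (1 - 1*(-682)**2)/(-711 - 682)) = 1/(-4482141 + (1 - 1*465124)/(-1393)) = 1/(-4482141 - (1 - 465124)/1393) = 1/(-4482141 - 1/1393*(-465123)) = 1/(-4482141 + 465123/1393) = 1/(-6243157290/1393) = -1393/6243157290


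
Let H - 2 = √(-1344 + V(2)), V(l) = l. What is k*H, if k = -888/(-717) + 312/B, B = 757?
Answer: 597280/180923 + 298640*I*√1342/180923 ≈ 3.3013 + 60.469*I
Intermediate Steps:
H = 2 + I*√1342 (H = 2 + √(-1344 + 2) = 2 + √(-1342) = 2 + I*√1342 ≈ 2.0 + 36.633*I)
k = 298640/180923 (k = -888/(-717) + 312/757 = -888*(-1/717) + 312*(1/757) = 296/239 + 312/757 = 298640/180923 ≈ 1.6506)
k*H = 298640*(2 + I*√1342)/180923 = 597280/180923 + 298640*I*√1342/180923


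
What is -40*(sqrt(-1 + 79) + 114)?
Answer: -4560 - 40*sqrt(78) ≈ -4913.3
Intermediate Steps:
-40*(sqrt(-1 + 79) + 114) = -40*(sqrt(78) + 114) = -40*(114 + sqrt(78)) = -4560 - 40*sqrt(78)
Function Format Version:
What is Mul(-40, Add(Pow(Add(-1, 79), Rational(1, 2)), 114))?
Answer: Add(-4560, Mul(-40, Pow(78, Rational(1, 2)))) ≈ -4913.3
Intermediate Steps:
Mul(-40, Add(Pow(Add(-1, 79), Rational(1, 2)), 114)) = Mul(-40, Add(Pow(78, Rational(1, 2)), 114)) = Mul(-40, Add(114, Pow(78, Rational(1, 2)))) = Add(-4560, Mul(-40, Pow(78, Rational(1, 2))))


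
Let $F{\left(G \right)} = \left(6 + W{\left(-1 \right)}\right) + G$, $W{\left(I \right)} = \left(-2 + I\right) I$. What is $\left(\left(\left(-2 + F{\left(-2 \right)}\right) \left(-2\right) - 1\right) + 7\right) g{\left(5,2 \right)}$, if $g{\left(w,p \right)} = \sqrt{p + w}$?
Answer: $- 4 \sqrt{7} \approx -10.583$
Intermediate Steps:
$W{\left(I \right)} = I \left(-2 + I\right)$
$F{\left(G \right)} = 9 + G$ ($F{\left(G \right)} = \left(6 - \left(-2 - 1\right)\right) + G = \left(6 - -3\right) + G = \left(6 + 3\right) + G = 9 + G$)
$\left(\left(\left(-2 + F{\left(-2 \right)}\right) \left(-2\right) - 1\right) + 7\right) g{\left(5,2 \right)} = \left(\left(\left(-2 + \left(9 - 2\right)\right) \left(-2\right) - 1\right) + 7\right) \sqrt{2 + 5} = \left(\left(\left(-2 + 7\right) \left(-2\right) - 1\right) + 7\right) \sqrt{7} = \left(\left(5 \left(-2\right) - 1\right) + 7\right) \sqrt{7} = \left(\left(-10 - 1\right) + 7\right) \sqrt{7} = \left(-11 + 7\right) \sqrt{7} = - 4 \sqrt{7}$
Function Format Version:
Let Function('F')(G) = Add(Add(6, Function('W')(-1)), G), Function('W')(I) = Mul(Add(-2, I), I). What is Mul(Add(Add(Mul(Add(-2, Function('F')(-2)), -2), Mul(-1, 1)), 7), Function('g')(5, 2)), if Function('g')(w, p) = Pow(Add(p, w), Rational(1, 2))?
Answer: Mul(-4, Pow(7, Rational(1, 2))) ≈ -10.583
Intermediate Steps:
Function('W')(I) = Mul(I, Add(-2, I))
Function('F')(G) = Add(9, G) (Function('F')(G) = Add(Add(6, Mul(-1, Add(-2, -1))), G) = Add(Add(6, Mul(-1, -3)), G) = Add(Add(6, 3), G) = Add(9, G))
Mul(Add(Add(Mul(Add(-2, Function('F')(-2)), -2), Mul(-1, 1)), 7), Function('g')(5, 2)) = Mul(Add(Add(Mul(Add(-2, Add(9, -2)), -2), Mul(-1, 1)), 7), Pow(Add(2, 5), Rational(1, 2))) = Mul(Add(Add(Mul(Add(-2, 7), -2), -1), 7), Pow(7, Rational(1, 2))) = Mul(Add(Add(Mul(5, -2), -1), 7), Pow(7, Rational(1, 2))) = Mul(Add(Add(-10, -1), 7), Pow(7, Rational(1, 2))) = Mul(Add(-11, 7), Pow(7, Rational(1, 2))) = Mul(-4, Pow(7, Rational(1, 2)))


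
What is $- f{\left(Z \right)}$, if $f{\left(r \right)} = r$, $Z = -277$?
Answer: $277$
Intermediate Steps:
$- f{\left(Z \right)} = \left(-1\right) \left(-277\right) = 277$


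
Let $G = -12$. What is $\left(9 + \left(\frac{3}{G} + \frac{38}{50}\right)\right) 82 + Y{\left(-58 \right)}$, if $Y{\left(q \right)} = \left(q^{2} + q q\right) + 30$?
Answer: $\frac{376891}{50} \approx 7537.8$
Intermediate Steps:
$Y{\left(q \right)} = 30 + 2 q^{2}$ ($Y{\left(q \right)} = \left(q^{2} + q^{2}\right) + 30 = 2 q^{2} + 30 = 30 + 2 q^{2}$)
$\left(9 + \left(\frac{3}{G} + \frac{38}{50}\right)\right) 82 + Y{\left(-58 \right)} = \left(9 + \left(\frac{3}{-12} + \frac{38}{50}\right)\right) 82 + \left(30 + 2 \left(-58\right)^{2}\right) = \left(9 + \left(3 \left(- \frac{1}{12}\right) + 38 \cdot \frac{1}{50}\right)\right) 82 + \left(30 + 2 \cdot 3364\right) = \left(9 + \left(- \frac{1}{4} + \frac{19}{25}\right)\right) 82 + \left(30 + 6728\right) = \left(9 + \frac{51}{100}\right) 82 + 6758 = \frac{951}{100} \cdot 82 + 6758 = \frac{38991}{50} + 6758 = \frac{376891}{50}$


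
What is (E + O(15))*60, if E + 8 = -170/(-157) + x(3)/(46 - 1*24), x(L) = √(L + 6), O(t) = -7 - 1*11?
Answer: -2567790/1727 ≈ -1486.8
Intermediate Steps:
O(t) = -18 (O(t) = -7 - 11 = -18)
x(L) = √(6 + L)
E = -23421/3454 (E = -8 + (-170/(-157) + √(6 + 3)/(46 - 1*24)) = -8 + (-170*(-1/157) + √9/(46 - 24)) = -8 + (170/157 + 3/22) = -8 + 4211/3454 = -23421/3454 ≈ -6.7808)
(E + O(15))*60 = (-23421/3454 - 18)*60 = -85593/3454*60 = -2567790/1727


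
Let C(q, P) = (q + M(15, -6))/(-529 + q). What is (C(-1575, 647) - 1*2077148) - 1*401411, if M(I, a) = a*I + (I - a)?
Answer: -1303721623/526 ≈ -2.4786e+6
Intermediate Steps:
M(I, a) = I - a + I*a (M(I, a) = I*a + (I - a) = I - a + I*a)
C(q, P) = (-69 + q)/(-529 + q) (C(q, P) = (q + (15 - 1*(-6) + 15*(-6)))/(-529 + q) = (q + (15 + 6 - 90))/(-529 + q) = (q - 69)/(-529 + q) = (-69 + q)/(-529 + q))
(C(-1575, 647) - 1*2077148) - 1*401411 = ((-69 - 1575)/(-529 - 1575) - 1*2077148) - 1*401411 = (-1644/(-2104) - 2077148) - 401411 = (-1/2104*(-1644) - 2077148) - 401411 = (411/526 - 2077148) - 401411 = -1092579437/526 - 401411 = -1303721623/526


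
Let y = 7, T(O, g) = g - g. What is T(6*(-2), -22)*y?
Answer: 0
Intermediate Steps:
T(O, g) = 0
T(6*(-2), -22)*y = 0*7 = 0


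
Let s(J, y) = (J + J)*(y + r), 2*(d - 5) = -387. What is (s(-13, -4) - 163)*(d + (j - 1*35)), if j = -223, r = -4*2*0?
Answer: 52687/2 ≈ 26344.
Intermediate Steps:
d = -377/2 (d = 5 + (½)*(-387) = 5 - 387/2 = -377/2 ≈ -188.50)
r = 0 (r = -8*0 = 0)
s(J, y) = 2*J*y (s(J, y) = (J + J)*(y + 0) = (2*J)*y = 2*J*y)
(s(-13, -4) - 163)*(d + (j - 1*35)) = (2*(-13)*(-4) - 163)*(-377/2 + (-223 - 1*35)) = (104 - 163)*(-377/2 + (-223 - 35)) = -59*(-377/2 - 258) = -59*(-893/2) = 52687/2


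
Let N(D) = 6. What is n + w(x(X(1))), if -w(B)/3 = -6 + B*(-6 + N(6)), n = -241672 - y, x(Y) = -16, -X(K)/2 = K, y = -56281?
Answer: -185373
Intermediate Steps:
X(K) = -2*K
n = -185391 (n = -241672 - 1*(-56281) = -241672 + 56281 = -185391)
w(B) = 18 (w(B) = -3*(-6 + B*(-6 + 6)) = -3*(-6 + B*0) = -3*(-6 + 0) = -3*(-6) = 18)
n + w(x(X(1))) = -185391 + 18 = -185373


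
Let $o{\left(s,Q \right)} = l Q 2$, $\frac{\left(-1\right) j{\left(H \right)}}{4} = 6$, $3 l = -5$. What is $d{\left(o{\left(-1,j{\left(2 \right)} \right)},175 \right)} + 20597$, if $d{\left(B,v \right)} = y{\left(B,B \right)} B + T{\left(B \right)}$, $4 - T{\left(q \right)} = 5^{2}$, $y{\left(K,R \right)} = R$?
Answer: $26976$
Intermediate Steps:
$l = - \frac{5}{3}$ ($l = \frac{1}{3} \left(-5\right) = - \frac{5}{3} \approx -1.6667$)
$T{\left(q \right)} = -21$ ($T{\left(q \right)} = 4 - 5^{2} = 4 - 25 = -21$)
$j{\left(H \right)} = -24$ ($j{\left(H \right)} = \left(-4\right) 6 = -24$)
$o{\left(s,Q \right)} = - \frac{10 Q}{3}$ ($o{\left(s,Q \right)} = - \frac{5 Q}{3} \cdot 2 = - \frac{10 Q}{3}$)
$d{\left(B,v \right)} = -21 + B^{2}$ ($d{\left(B,v \right)} = B B - 21 = B^{2} - 21 = -21 + B^{2}$)
$d{\left(o{\left(-1,j{\left(2 \right)} \right)},175 \right)} + 20597 = \left(-21 + \left(\left(- \frac{10}{3}\right) \left(-24\right)\right)^{2}\right) + 20597 = \left(-21 + 80^{2}\right) + 20597 = \left(-21 + 6400\right) + 20597 = 6379 + 20597 = 26976$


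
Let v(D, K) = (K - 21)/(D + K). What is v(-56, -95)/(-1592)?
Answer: -29/60098 ≈ -0.00048255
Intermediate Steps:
v(D, K) = (-21 + K)/(D + K)
v(-56, -95)/(-1592) = ((-21 - 95)/(-56 - 95))/(-1592) = (-116/(-151))*(-1/1592) = -1/151*(-116)*(-1/1592) = (116/151)*(-1/1592) = -29/60098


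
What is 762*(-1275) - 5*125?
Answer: -972175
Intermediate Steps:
762*(-1275) - 5*125 = -971550 - 625 = -972175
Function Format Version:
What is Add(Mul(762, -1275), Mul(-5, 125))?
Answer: -972175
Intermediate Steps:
Add(Mul(762, -1275), Mul(-5, 125)) = Add(-971550, -625) = -972175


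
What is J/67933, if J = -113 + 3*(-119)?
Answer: -470/67933 ≈ -0.0069186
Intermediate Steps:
J = -470 (J = -113 - 357 = -470)
J/67933 = -470/67933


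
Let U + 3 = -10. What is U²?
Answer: 169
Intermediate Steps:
U = -13 (U = -3 - 10 = -13)
U² = (-13)² = 169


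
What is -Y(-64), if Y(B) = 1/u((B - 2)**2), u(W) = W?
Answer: -1/4356 ≈ -0.00022957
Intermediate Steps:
Y(B) = (-2 + B)**(-2) (Y(B) = 1/((B - 2)**2) = 1/((-2 + B)**2) = (-2 + B)**(-2))
-Y(-64) = -1/(-2 - 64)**2 = -1/(-66)**2 = -1*1/4356 = -1/4356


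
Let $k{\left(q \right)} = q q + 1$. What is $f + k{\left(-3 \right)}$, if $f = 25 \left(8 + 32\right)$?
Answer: $1010$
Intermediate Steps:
$k{\left(q \right)} = 1 + q^{2}$ ($k{\left(q \right)} = q^{2} + 1 = 1 + q^{2}$)
$f = 1000$ ($f = 25 \cdot 40 = 1000$)
$f + k{\left(-3 \right)} = 1000 + \left(1 + \left(-3\right)^{2}\right) = 1000 + \left(1 + 9\right) = 1000 + 10 = 1010$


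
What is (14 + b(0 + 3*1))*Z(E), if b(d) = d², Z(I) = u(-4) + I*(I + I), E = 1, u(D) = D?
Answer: -46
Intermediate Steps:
Z(I) = -4 + 2*I² (Z(I) = -4 + I*(I + I) = -4 + I*(2*I) = -4 + 2*I²)
(14 + b(0 + 3*1))*Z(E) = (14 + (0 + 3*1)²)*(-4 + 2*1²) = (14 + (0 + 3)²)*(-4 + 2*1) = (14 + 3²)*(-4 + 2) = (14 + 9)*(-2) = 23*(-2) = -46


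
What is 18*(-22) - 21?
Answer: -417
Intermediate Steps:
18*(-22) - 21 = -396 - 21 = -417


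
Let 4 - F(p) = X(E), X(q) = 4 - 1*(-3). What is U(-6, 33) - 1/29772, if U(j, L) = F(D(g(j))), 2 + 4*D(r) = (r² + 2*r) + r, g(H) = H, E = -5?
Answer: -89317/29772 ≈ -3.0000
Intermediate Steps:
X(q) = 7 (X(q) = 4 + 3 = 7)
D(r) = -½ + r²/4 + 3*r/4 (D(r) = -½ + ((r² + 2*r) + r)/4 = -½ + (r² + 3*r)/4 = -½ + (r²/4 + 3*r/4) = -½ + r²/4 + 3*r/4)
F(p) = -3 (F(p) = 4 - 1*7 = 4 - 7 = -3)
U(j, L) = -3
U(-6, 33) - 1/29772 = -3 - 1/29772 = -89317/29772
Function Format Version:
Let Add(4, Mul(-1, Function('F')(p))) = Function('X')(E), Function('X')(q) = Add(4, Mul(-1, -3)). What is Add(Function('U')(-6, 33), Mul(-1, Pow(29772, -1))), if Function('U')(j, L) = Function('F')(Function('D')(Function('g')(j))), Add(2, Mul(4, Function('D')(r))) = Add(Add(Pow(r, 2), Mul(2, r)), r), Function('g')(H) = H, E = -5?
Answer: Rational(-89317, 29772) ≈ -3.0000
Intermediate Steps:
Function('X')(q) = 7 (Function('X')(q) = Add(4, 3) = 7)
Function('D')(r) = Add(Rational(-1, 2), Mul(Rational(1, 4), Pow(r, 2)), Mul(Rational(3, 4), r)) (Function('D')(r) = Add(Rational(-1, 2), Mul(Rational(1, 4), Add(Add(Pow(r, 2), Mul(2, r)), r))) = Add(Rational(-1, 2), Mul(Rational(1, 4), Add(Pow(r, 2), Mul(3, r)))) = Add(Rational(-1, 2), Add(Mul(Rational(1, 4), Pow(r, 2)), Mul(Rational(3, 4), r))) = Add(Rational(-1, 2), Mul(Rational(1, 4), Pow(r, 2)), Mul(Rational(3, 4), r)))
Function('F')(p) = -3 (Function('F')(p) = Add(4, Mul(-1, 7)) = Add(4, -7) = -3)
Function('U')(j, L) = -3
Add(Function('U')(-6, 33), Mul(-1, Pow(29772, -1))) = Add(-3, Mul(-1, Pow(29772, -1))) = Add(-3, Mul(-1, Rational(1, 29772))) = Add(-3, Rational(-1, 29772)) = Rational(-89317, 29772)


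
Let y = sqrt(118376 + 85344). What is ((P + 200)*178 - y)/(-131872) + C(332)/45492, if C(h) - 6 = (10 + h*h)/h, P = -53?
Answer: -11887332251/62240880624 + sqrt(50930)/65936 ≈ -0.18757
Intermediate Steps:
y = 2*sqrt(50930) (y = sqrt(203720) = 2*sqrt(50930) ≈ 451.35)
C(h) = 6 + (10 + h**2)/h (C(h) = 6 + (10 + h*h)/h = 6 + (10 + h**2)/h)
((P + 200)*178 - y)/(-131872) + C(332)/45492 = ((-53 + 200)*178 - 2*sqrt(50930))/(-131872) + (6 + 332 + 10/332)/45492 = (147*178 - 2*sqrt(50930))*(-1/131872) + (6 + 332 + 10*(1/332))*(1/45492) = (26166 - 2*sqrt(50930))*(-1/131872) + (6 + 332 + 5/166)*(1/45492) = (-13083/65936 + sqrt(50930)/65936) + (56113/166)*(1/45492) = (-13083/65936 + sqrt(50930)/65936) + 56113/7551672 = -11887332251/62240880624 + sqrt(50930)/65936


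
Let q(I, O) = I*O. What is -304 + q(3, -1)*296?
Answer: -1192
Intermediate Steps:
-304 + q(3, -1)*296 = -304 + (3*(-1))*296 = -304 - 3*296 = -304 - 888 = -1192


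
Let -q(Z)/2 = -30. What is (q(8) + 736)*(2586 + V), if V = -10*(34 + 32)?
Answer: 1533096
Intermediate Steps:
V = -660 (V = -10*66 = -660)
q(Z) = 60 (q(Z) = -2*(-30) = 60)
(q(8) + 736)*(2586 + V) = (60 + 736)*(2586 - 660) = 796*1926 = 1533096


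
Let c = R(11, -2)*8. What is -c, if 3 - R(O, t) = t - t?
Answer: -24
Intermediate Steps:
R(O, t) = 3 (R(O, t) = 3 - (t - t) = 3 - 1*0 = 3 + 0 = 3)
c = 24 (c = 3*8 = 24)
-c = -1*24 = -24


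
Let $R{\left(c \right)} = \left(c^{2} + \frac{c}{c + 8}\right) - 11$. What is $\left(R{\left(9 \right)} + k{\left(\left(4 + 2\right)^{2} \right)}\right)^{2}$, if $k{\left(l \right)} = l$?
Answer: $\frac{3279721}{289} \approx 11349.0$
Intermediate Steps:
$R{\left(c \right)} = -11 + c^{2} + \frac{c}{8 + c}$ ($R{\left(c \right)} = \left(c^{2} + \frac{c}{8 + c}\right) - 11 = -11 + c^{2} + \frac{c}{8 + c}$)
$\left(R{\left(9 \right)} + k{\left(\left(4 + 2\right)^{2} \right)}\right)^{2} = \left(\frac{-88 + 9^{3} - 90 + 8 \cdot 9^{2}}{8 + 9} + \left(4 + 2\right)^{2}\right)^{2} = \left(\frac{-88 + 729 - 90 + 8 \cdot 81}{17} + 6^{2}\right)^{2} = \left(\frac{-88 + 729 - 90 + 648}{17} + 36\right)^{2} = \left(\frac{1}{17} \cdot 1199 + 36\right)^{2} = \left(\frac{1199}{17} + 36\right)^{2} = \left(\frac{1811}{17}\right)^{2} = \frac{3279721}{289}$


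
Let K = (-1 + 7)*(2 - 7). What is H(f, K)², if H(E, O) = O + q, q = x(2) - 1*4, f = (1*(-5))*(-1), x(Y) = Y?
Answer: 1024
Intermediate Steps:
K = -30 (K = 6*(-5) = -30)
f = 5 (f = -5*(-1) = 5)
q = -2 (q = 2 - 1*4 = 2 - 4 = -2)
H(E, O) = -2 + O (H(E, O) = O - 2 = -2 + O)
H(f, K)² = (-2 - 30)² = (-32)² = 1024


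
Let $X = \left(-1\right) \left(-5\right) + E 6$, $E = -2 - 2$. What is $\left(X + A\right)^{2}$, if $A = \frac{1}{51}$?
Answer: $\frac{937024}{2601} \approx 360.26$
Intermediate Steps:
$E = -4$
$A = \frac{1}{51} \approx 0.019608$
$X = -19$ ($X = \left(-1\right) \left(-5\right) - 24 = 5 - 24 = -19$)
$\left(X + A\right)^{2} = \left(-19 + \frac{1}{51}\right)^{2} = \left(- \frac{968}{51}\right)^{2} = \frac{937024}{2601}$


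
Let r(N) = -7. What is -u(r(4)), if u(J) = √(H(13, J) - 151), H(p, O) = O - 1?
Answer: -I*√159 ≈ -12.61*I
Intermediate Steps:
H(p, O) = -1 + O
u(J) = √(-152 + J) (u(J) = √((-1 + J) - 151) = √(-152 + J))
-u(r(4)) = -√(-152 - 7) = -√(-159) = -I*√159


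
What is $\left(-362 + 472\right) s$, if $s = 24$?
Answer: $2640$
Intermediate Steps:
$\left(-362 + 472\right) s = \left(-362 + 472\right) 24 = 110 \cdot 24 = 2640$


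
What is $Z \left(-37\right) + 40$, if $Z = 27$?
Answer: $-959$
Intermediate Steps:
$Z \left(-37\right) + 40 = 27 \left(-37\right) + 40 = -999 + 40 = -959$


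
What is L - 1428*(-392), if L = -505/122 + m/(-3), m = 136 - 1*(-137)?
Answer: 68281065/122 ≈ 5.5968e+5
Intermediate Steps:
m = 273 (m = 136 + 137 = 273)
L = -11607/122 (L = -505/122 + 273/(-3) = -505*1/122 + 273*(-⅓) = -505/122 - 91 = -11607/122 ≈ -95.139)
L - 1428*(-392) = -11607/122 - 1428*(-392) = -11607/122 + 559776 = 68281065/122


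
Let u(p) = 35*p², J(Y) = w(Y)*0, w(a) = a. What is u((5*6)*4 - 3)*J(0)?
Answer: 0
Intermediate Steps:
J(Y) = 0 (J(Y) = Y*0 = 0)
u((5*6)*4 - 3)*J(0) = (35*((5*6)*4 - 3)²)*0 = (35*(30*4 - 3)²)*0 = (35*(120 - 3)²)*0 = (35*117²)*0 = (35*13689)*0 = 479115*0 = 0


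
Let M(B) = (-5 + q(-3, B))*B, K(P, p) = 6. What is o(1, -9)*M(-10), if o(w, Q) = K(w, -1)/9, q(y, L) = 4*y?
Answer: 340/3 ≈ 113.33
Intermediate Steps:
o(w, Q) = 2/3 (o(w, Q) = 6/9 = 6*(1/9) = 2/3)
M(B) = -17*B (M(B) = (-5 + 4*(-3))*B = (-5 - 12)*B = -17*B)
o(1, -9)*M(-10) = 2*(-17*(-10))/3 = (2/3)*170 = 340/3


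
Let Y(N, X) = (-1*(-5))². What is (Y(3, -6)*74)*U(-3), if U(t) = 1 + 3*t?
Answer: -14800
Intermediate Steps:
Y(N, X) = 25 (Y(N, X) = 5² = 25)
(Y(3, -6)*74)*U(-3) = (25*74)*(1 + 3*(-3)) = 1850*(1 - 9) = 1850*(-8) = -14800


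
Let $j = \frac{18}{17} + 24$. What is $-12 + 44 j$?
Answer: $\frac{18540}{17} \approx 1090.6$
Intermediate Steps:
$j = \frac{426}{17}$ ($j = 18 \cdot \frac{1}{17} + 24 = \frac{18}{17} + 24 = \frac{426}{17} \approx 25.059$)
$-12 + 44 j = -12 + 44 \cdot \frac{426}{17} = -12 + \frac{18744}{17} = \frac{18540}{17}$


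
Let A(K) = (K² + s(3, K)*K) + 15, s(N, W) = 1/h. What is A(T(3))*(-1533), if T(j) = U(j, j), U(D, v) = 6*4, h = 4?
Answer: -915201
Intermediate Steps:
s(N, W) = ¼ (s(N, W) = 1/4 = ¼)
U(D, v) = 24
T(j) = 24
A(K) = 15 + K² + K/4 (A(K) = (K² + K/4) + 15 = 15 + K² + K/4)
A(T(3))*(-1533) = (15 + 24² + (¼)*24)*(-1533) = (15 + 576 + 6)*(-1533) = 597*(-1533) = -915201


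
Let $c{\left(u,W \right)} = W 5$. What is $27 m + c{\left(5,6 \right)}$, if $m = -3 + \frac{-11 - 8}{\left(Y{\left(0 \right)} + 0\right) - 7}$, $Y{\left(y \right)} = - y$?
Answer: $\frac{156}{7} \approx 22.286$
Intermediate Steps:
$c{\left(u,W \right)} = 5 W$
$m = - \frac{2}{7}$ ($m = -3 + \frac{-11 - 8}{\left(\left(-1\right) 0 + 0\right) - 7} = -3 - \frac{19}{\left(0 + 0\right) - 7} = -3 - \frac{19}{0 - 7} = -3 - \frac{19}{-7} = -3 - - \frac{19}{7} = -3 + \frac{19}{7} = - \frac{2}{7} \approx -0.28571$)
$27 m + c{\left(5,6 \right)} = 27 \left(- \frac{2}{7}\right) + 5 \cdot 6 = - \frac{54}{7} + 30 = \frac{156}{7}$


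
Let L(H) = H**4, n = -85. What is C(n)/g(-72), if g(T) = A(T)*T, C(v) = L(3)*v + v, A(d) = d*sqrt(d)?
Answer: 3485*I*sqrt(2)/31104 ≈ 0.15845*I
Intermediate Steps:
A(d) = d**(3/2)
C(v) = 82*v (C(v) = 3**4*v + v = 81*v + v = 82*v)
g(T) = T**(5/2) (g(T) = T**(3/2)*T = T**(5/2))
C(n)/g(-72) = (82*(-85))/((-72)**(5/2)) = -6970*(-I*sqrt(2)/62208) = -(-3485)*I*sqrt(2)/31104 = 3485*I*sqrt(2)/31104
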